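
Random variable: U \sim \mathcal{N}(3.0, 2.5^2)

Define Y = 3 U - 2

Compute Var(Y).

For Y = aU + b: Var(Y) = a² * Var(U)
Var(U) = 2.5^2 = 6.25
Var(Y) = 3² * 6.25 = 9 * 6.25 = 56.25

56.25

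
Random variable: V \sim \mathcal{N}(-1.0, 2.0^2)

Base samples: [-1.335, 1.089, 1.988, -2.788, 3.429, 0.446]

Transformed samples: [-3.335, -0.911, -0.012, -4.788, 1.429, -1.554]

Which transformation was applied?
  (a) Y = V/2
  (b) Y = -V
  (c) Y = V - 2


Checking option (c) Y = V - 2:
  V = -1.335 -> Y = -3.335 ✓
  V = 1.089 -> Y = -0.911 ✓
  V = 1.988 -> Y = -0.012 ✓
All samples match this transformation.

(c) V - 2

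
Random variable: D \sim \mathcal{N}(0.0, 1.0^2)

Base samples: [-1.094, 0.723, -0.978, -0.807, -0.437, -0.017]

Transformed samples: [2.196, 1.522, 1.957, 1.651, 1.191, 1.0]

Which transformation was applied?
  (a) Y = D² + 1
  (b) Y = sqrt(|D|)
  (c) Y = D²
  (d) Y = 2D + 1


Checking option (a) Y = D² + 1:
  D = -1.094 -> Y = 2.196 ✓
  D = 0.723 -> Y = 1.522 ✓
  D = -0.978 -> Y = 1.957 ✓
All samples match this transformation.

(a) D² + 1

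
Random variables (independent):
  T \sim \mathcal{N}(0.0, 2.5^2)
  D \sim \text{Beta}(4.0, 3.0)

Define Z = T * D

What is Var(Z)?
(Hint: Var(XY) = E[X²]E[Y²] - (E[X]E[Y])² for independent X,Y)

Var(XY) = E[X²]E[Y²] - (E[X]E[Y])²
E[T] = 0, Var(T) = 6.25
E[D] = 0.57142857, Var(D) = 0.030612245
E[T²] = 6.25 + 0² = 6.25
E[D²] = 0.030612245 + 0.57142857² = 0.35714286
Var(Z) = 6.25*0.35714286 - (0*0.57142857)²
= 2.2321429 - 0 = 2.2321429

2.2321429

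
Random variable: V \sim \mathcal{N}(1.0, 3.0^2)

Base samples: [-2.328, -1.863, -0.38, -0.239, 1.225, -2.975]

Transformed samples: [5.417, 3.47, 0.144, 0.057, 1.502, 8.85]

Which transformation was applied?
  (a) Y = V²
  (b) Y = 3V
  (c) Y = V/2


Checking option (a) Y = V²:
  V = -2.328 -> Y = 5.417 ✓
  V = -1.863 -> Y = 3.47 ✓
  V = -0.38 -> Y = 0.144 ✓
All samples match this transformation.

(a) V²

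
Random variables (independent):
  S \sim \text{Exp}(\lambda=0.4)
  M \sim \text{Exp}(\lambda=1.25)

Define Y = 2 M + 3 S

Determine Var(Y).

For independent RVs: Var(aX + bY) = a²Var(X) + b²Var(Y)
Var(S) = 6.25
Var(M) = 0.64
Var(Y) = 3²*6.25 + 2²*0.64
= 9*6.25 + 4*0.64 = 58.81

58.81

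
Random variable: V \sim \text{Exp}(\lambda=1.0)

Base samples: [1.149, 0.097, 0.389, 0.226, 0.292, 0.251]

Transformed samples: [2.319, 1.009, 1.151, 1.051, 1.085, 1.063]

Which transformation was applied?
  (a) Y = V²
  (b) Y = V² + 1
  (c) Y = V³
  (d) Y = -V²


Checking option (b) Y = V² + 1:
  V = 1.149 -> Y = 2.319 ✓
  V = 0.097 -> Y = 1.009 ✓
  V = 0.389 -> Y = 1.151 ✓
All samples match this transformation.

(b) V² + 1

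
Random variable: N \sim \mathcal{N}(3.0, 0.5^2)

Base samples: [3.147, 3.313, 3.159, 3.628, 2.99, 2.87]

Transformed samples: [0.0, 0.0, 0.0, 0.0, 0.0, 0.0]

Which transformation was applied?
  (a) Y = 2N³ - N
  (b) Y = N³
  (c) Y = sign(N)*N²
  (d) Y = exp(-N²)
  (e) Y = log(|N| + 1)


Checking option (d) Y = exp(-N²):
  N = 3.147 -> Y = 0.0 ✓
  N = 3.313 -> Y = 0.0 ✓
  N = 3.159 -> Y = 0.0 ✓
All samples match this transformation.

(d) exp(-N²)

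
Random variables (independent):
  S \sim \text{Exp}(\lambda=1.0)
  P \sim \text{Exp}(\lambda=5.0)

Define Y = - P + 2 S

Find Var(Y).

For independent RVs: Var(aX + bY) = a²Var(X) + b²Var(Y)
Var(S) = 1
Var(P) = 0.04
Var(Y) = 2²*1 + (-1)²*0.04
= 4*1 + 1*0.04 = 4.04

4.04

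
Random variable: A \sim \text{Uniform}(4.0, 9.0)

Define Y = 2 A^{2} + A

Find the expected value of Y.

E[Y] = 2*E[A²] + 1*E[A]
E[A] = 6.5
E[A²] = Var(A) + (E[A])² = 2.0833333 + 42.25 = 44.333333
E[Y] = 2*44.333333 + 1*6.5 = 95.166667

95.166667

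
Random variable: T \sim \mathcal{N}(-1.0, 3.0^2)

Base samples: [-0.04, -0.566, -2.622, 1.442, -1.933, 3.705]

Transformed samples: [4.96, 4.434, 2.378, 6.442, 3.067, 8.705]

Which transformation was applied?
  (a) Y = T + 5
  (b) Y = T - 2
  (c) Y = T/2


Checking option (a) Y = T + 5:
  T = -0.04 -> Y = 4.96 ✓
  T = -0.566 -> Y = 4.434 ✓
  T = -2.622 -> Y = 2.378 ✓
All samples match this transformation.

(a) T + 5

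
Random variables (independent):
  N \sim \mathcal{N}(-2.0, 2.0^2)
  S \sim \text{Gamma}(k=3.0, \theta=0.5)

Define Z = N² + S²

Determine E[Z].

E[Z] = E[N²] + E[S²]
E[N²] = Var(N) + E[N]² = 4 + 4 = 8
E[S²] = Var(S) + E[S]² = 0.75 + 2.25 = 3
E[Z] = 8 + 3 = 11

11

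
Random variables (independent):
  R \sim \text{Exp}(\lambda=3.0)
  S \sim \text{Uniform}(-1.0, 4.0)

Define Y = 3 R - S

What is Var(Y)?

For independent RVs: Var(aX + bY) = a²Var(X) + b²Var(Y)
Var(R) = 0.11111111
Var(S) = 2.0833333
Var(Y) = 3²*0.11111111 + (-1)²*2.0833333
= 9*0.11111111 + 1*2.0833333 = 3.0833333

3.0833333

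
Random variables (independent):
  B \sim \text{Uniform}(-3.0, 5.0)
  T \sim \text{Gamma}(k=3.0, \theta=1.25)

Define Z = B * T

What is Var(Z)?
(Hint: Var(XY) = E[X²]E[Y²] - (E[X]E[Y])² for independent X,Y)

Var(XY) = E[X²]E[Y²] - (E[X]E[Y])²
E[B] = 1, Var(B) = 5.3333333
E[T] = 3.75, Var(T) = 4.6875
E[B²] = 5.3333333 + 1² = 6.3333333
E[T²] = 4.6875 + 3.75² = 18.75
Var(Z) = 6.3333333*18.75 - (1*3.75)²
= 118.75 - 14.0625 = 104.6875

104.6875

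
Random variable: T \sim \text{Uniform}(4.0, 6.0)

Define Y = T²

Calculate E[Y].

Using E[X²] = Var(X) + (E[X])²:
E[T] = 5
Var(T) = (6 - 4)^2/12 = 0.33333333
E[T²] = 0.33333333 + 5² = 0.33333333 + 25 = 25.333333

25.333333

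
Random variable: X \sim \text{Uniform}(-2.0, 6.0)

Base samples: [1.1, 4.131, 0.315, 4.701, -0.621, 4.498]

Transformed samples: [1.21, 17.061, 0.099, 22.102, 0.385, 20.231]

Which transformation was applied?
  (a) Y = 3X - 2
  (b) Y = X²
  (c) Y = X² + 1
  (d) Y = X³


Checking option (b) Y = X²:
  X = 1.1 -> Y = 1.21 ✓
  X = 4.131 -> Y = 17.061 ✓
  X = 0.315 -> Y = 0.099 ✓
All samples match this transformation.

(b) X²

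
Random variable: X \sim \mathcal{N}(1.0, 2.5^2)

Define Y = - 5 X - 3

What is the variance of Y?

For Y = aX + b: Var(Y) = a² * Var(X)
Var(X) = 2.5^2 = 6.25
Var(Y) = (-5)² * 6.25 = 25 * 6.25 = 156.25

156.25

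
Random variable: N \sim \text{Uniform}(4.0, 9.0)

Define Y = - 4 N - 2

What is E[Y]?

For Y = -4N - 2:
E[Y] = -4 * E[N] - 2
E[N] = (4 + 9)/2 = 6.5
E[Y] = -4 * 6.5 - 2 = -28

-28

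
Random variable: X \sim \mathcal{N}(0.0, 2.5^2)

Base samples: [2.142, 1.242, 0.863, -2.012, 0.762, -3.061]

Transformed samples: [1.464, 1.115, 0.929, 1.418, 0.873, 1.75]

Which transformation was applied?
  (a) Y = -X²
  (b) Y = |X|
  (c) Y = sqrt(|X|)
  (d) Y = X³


Checking option (c) Y = sqrt(|X|):
  X = 2.142 -> Y = 1.464 ✓
  X = 1.242 -> Y = 1.115 ✓
  X = 0.863 -> Y = 0.929 ✓
All samples match this transformation.

(c) sqrt(|X|)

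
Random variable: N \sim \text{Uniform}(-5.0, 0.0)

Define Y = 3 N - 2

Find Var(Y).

For Y = aN + b: Var(Y) = a² * Var(N)
Var(N) = (0 + 5)^2/12 = 2.0833333
Var(Y) = 3² * 2.0833333 = 9 * 2.0833333 = 18.75

18.75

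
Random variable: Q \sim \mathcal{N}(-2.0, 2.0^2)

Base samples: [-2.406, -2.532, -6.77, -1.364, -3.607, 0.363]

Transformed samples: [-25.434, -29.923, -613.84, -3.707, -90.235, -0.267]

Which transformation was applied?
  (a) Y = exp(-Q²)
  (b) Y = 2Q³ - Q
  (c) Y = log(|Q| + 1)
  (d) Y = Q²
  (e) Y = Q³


Checking option (b) Y = 2Q³ - Q:
  Q = -2.406 -> Y = -25.434 ✓
  Q = -2.532 -> Y = -29.923 ✓
  Q = -6.77 -> Y = -613.84 ✓
All samples match this transformation.

(b) 2Q³ - Q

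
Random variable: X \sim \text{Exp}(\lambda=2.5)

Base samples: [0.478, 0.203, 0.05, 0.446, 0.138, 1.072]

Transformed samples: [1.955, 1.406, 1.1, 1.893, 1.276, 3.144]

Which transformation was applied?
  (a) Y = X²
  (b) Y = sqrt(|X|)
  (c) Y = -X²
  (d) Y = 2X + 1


Checking option (d) Y = 2X + 1:
  X = 0.478 -> Y = 1.955 ✓
  X = 0.203 -> Y = 1.406 ✓
  X = 0.05 -> Y = 1.1 ✓
All samples match this transformation.

(d) 2X + 1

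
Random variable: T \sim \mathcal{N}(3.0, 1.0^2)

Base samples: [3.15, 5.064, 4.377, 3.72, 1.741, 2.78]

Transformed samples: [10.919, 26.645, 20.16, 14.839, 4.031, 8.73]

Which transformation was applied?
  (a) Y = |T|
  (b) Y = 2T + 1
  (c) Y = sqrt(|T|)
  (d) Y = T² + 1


Checking option (d) Y = T² + 1:
  T = 3.15 -> Y = 10.919 ✓
  T = 5.064 -> Y = 26.645 ✓
  T = 4.377 -> Y = 20.16 ✓
All samples match this transformation.

(d) T² + 1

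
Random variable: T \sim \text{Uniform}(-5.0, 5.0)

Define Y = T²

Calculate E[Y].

Using E[X²] = Var(X) + (E[X])²:
E[T] = 0
Var(T) = (5 + 5)^2/12 = 8.3333333
E[T²] = 8.3333333 + 0² = 8.3333333 + 0 = 8.3333333

8.3333333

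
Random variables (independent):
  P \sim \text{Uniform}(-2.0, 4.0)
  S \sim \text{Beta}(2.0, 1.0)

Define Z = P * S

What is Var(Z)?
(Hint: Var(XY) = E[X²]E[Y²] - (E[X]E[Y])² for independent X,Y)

Var(XY) = E[X²]E[Y²] - (E[X]E[Y])²
E[P] = 1, Var(P) = 3
E[S] = 0.66666667, Var(S) = 0.055555556
E[P²] = 3 + 1² = 4
E[S²] = 0.055555556 + 0.66666667² = 0.5
Var(Z) = 4*0.5 - (1*0.66666667)²
= 2 - 0.44444444 = 1.5555556

1.5555556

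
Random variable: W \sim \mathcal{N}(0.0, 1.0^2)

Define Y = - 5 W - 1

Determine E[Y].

For Y = -5W - 1:
E[Y] = -5 * E[W] - 1
E[W] = 0.0 = 0
E[Y] = -5 * 0 - 1 = -1

-1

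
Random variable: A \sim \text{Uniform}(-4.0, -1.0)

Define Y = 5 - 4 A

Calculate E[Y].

For Y = -4A + 5:
E[Y] = -4 * E[A] + 5
E[A] = (-4 - 1)/2 = -2.5
E[Y] = -4 * (-2.5) + 5 = 15

15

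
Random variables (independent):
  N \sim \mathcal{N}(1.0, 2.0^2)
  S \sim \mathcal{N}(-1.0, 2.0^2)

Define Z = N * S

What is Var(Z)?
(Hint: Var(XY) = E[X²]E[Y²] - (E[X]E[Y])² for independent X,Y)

Var(XY) = E[X²]E[Y²] - (E[X]E[Y])²
E[N] = 1, Var(N) = 4
E[S] = -1, Var(S) = 4
E[N²] = 4 + 1² = 5
E[S²] = 4 + (-1)² = 5
Var(Z) = 5*5 - (1*(-1))²
= 25 - 1 = 24

24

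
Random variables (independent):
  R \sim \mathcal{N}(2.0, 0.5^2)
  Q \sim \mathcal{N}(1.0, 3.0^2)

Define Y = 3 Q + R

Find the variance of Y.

For independent RVs: Var(aX + bY) = a²Var(X) + b²Var(Y)
Var(R) = 0.25
Var(Q) = 9
Var(Y) = 1²*0.25 + 3²*9
= 1*0.25 + 9*9 = 81.25

81.25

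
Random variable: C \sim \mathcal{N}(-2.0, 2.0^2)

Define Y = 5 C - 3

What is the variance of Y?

For Y = aC + b: Var(Y) = a² * Var(C)
Var(C) = 2.0^2 = 4
Var(Y) = 5² * 4 = 25 * 4 = 100

100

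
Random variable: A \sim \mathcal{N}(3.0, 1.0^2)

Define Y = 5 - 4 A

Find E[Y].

For Y = -4A + 5:
E[Y] = -4 * E[A] + 5
E[A] = 3.0 = 3
E[Y] = -4 * 3 + 5 = -7

-7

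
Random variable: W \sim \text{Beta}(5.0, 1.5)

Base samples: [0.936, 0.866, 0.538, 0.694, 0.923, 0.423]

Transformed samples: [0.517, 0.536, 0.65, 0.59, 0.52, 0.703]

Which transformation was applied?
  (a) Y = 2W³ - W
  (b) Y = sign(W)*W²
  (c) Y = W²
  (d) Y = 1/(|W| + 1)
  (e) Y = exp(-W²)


Checking option (d) Y = 1/(|W| + 1):
  W = 0.936 -> Y = 0.517 ✓
  W = 0.866 -> Y = 0.536 ✓
  W = 0.538 -> Y = 0.65 ✓
All samples match this transformation.

(d) 1/(|W| + 1)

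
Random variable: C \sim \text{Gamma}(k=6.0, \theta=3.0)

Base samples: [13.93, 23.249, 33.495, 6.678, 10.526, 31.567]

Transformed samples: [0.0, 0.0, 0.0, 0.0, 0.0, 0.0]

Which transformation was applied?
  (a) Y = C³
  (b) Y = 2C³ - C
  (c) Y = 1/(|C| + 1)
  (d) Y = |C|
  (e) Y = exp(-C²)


Checking option (e) Y = exp(-C²):
  C = 13.93 -> Y = 0.0 ✓
  C = 23.249 -> Y = 0.0 ✓
  C = 33.495 -> Y = 0.0 ✓
All samples match this transformation.

(e) exp(-C²)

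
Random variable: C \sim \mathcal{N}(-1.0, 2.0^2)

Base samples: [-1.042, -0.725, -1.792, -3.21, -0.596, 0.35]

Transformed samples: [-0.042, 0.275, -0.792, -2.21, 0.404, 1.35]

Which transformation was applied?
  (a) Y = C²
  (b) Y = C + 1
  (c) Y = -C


Checking option (b) Y = C + 1:
  C = -1.042 -> Y = -0.042 ✓
  C = -0.725 -> Y = 0.275 ✓
  C = -1.792 -> Y = -0.792 ✓
All samples match this transformation.

(b) C + 1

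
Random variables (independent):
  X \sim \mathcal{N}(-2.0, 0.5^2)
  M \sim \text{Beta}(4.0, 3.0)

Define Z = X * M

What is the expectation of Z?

For independent RVs: E[XY] = E[X]*E[Y]
E[X] = -2
E[M] = 0.57142857
E[Z] = -2 * 0.57142857 = -1.1428571

-1.1428571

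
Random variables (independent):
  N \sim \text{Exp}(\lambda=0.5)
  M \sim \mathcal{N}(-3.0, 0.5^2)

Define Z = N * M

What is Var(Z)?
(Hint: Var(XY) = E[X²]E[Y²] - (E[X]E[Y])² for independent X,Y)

Var(XY) = E[X²]E[Y²] - (E[X]E[Y])²
E[N] = 2, Var(N) = 4
E[M] = -3, Var(M) = 0.25
E[N²] = 4 + 2² = 8
E[M²] = 0.25 + (-3)² = 9.25
Var(Z) = 8*9.25 - (2*(-3))²
= 74 - 36 = 38

38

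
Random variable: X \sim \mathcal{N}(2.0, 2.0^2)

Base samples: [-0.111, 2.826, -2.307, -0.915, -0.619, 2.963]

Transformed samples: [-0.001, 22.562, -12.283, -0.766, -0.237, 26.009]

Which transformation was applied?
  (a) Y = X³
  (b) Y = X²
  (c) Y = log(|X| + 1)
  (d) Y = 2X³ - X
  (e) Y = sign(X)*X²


Checking option (a) Y = X³:
  X = -0.111 -> Y = -0.001 ✓
  X = 2.826 -> Y = 22.562 ✓
  X = -2.307 -> Y = -12.283 ✓
All samples match this transformation.

(a) X³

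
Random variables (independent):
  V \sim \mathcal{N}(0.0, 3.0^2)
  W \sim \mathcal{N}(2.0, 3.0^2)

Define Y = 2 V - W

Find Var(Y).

For independent RVs: Var(aX + bY) = a²Var(X) + b²Var(Y)
Var(V) = 9
Var(W) = 9
Var(Y) = 2²*9 + (-1)²*9
= 4*9 + 1*9 = 45

45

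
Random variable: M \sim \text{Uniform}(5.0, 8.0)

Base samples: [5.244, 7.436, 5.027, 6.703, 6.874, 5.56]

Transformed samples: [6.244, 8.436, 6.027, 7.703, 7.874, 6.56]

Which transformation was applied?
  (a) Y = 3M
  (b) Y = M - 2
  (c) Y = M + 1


Checking option (c) Y = M + 1:
  M = 5.244 -> Y = 6.244 ✓
  M = 7.436 -> Y = 8.436 ✓
  M = 5.027 -> Y = 6.027 ✓
All samples match this transformation.

(c) M + 1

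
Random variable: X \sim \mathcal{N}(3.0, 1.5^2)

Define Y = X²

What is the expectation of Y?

Using E[X²] = Var(X) + (E[X])²:
E[X] = 3
Var(X) = 1.5^2 = 2.25
E[X²] = 2.25 + 3² = 2.25 + 9 = 11.25

11.25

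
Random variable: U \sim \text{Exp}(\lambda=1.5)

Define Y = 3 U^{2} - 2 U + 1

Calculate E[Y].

E[Y] = 3*E[U²] - 2*E[U] + 1
E[U] = 0.66666667
E[U²] = Var(U) + (E[U])² = 0.44444444 + 0.44444444 = 0.88888889
E[Y] = 3*0.88888889 - 2*0.66666667 + 1 = 2.3333333

2.3333333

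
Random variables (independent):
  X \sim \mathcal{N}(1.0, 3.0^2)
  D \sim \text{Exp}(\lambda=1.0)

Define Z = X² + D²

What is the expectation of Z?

E[Z] = E[X²] + E[D²]
E[X²] = Var(X) + E[X]² = 9 + 1 = 10
E[D²] = Var(D) + E[D]² = 1 + 1 = 2
E[Z] = 10 + 2 = 12

12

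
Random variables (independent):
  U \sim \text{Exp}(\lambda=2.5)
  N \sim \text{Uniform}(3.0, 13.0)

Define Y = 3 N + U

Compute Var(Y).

For independent RVs: Var(aX + bY) = a²Var(X) + b²Var(Y)
Var(U) = 0.16
Var(N) = 8.3333333
Var(Y) = 1²*0.16 + 3²*8.3333333
= 1*0.16 + 9*8.3333333 = 75.16

75.16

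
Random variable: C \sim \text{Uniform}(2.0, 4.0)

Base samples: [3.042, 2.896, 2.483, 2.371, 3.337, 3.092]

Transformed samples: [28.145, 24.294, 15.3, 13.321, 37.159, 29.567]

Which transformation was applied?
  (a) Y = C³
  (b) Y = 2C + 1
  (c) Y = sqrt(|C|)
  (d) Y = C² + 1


Checking option (a) Y = C³:
  C = 3.042 -> Y = 28.145 ✓
  C = 2.896 -> Y = 24.294 ✓
  C = 2.483 -> Y = 15.3 ✓
All samples match this transformation.

(a) C³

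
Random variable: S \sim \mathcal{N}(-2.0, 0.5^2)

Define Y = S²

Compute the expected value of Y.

E[S²] = Var(S) + (E[S])² = 0.25 + 4 = 4.25

4.25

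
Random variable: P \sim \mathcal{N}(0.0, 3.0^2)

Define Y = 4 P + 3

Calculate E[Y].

For Y = 4P + 3:
E[Y] = 4 * E[P] + 3
E[P] = 0.0 = 0
E[Y] = 4 * 0 + 3 = 3

3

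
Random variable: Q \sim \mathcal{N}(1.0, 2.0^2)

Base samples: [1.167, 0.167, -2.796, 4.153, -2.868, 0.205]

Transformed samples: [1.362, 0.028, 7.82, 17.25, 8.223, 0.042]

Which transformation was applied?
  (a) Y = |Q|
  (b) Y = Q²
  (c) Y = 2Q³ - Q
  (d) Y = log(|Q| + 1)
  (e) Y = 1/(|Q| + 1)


Checking option (b) Y = Q²:
  Q = 1.167 -> Y = 1.362 ✓
  Q = 0.167 -> Y = 0.028 ✓
  Q = -2.796 -> Y = 7.82 ✓
All samples match this transformation.

(b) Q²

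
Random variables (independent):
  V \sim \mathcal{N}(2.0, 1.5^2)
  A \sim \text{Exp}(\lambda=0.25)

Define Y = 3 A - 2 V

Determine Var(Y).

For independent RVs: Var(aX + bY) = a²Var(X) + b²Var(Y)
Var(V) = 2.25
Var(A) = 16
Var(Y) = (-2)²*2.25 + 3²*16
= 4*2.25 + 9*16 = 153

153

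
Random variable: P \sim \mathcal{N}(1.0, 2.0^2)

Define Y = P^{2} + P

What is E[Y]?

E[Y] = 1*E[P²] + 1*E[P]
E[P] = 1
E[P²] = Var(P) + (E[P])² = 4 + 1 = 5
E[Y] = 1*5 + 1*1 = 6

6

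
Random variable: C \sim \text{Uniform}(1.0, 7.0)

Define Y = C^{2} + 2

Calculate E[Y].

E[Y] = 1*E[C²] + 2
E[C] = 4
E[C²] = Var(C) + (E[C])² = 3 + 16 = 19
E[Y] = 1*19 + 2 = 21

21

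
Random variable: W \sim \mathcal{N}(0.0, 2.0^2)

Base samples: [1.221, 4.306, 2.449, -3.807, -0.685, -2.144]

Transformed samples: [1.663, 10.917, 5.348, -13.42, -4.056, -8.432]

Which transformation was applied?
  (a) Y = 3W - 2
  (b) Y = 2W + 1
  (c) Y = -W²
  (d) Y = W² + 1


Checking option (a) Y = 3W - 2:
  W = 1.221 -> Y = 1.663 ✓
  W = 4.306 -> Y = 10.917 ✓
  W = 2.449 -> Y = 5.348 ✓
All samples match this transformation.

(a) 3W - 2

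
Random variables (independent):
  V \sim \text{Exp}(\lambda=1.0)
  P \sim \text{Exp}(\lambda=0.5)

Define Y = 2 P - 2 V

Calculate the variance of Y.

For independent RVs: Var(aX + bY) = a²Var(X) + b²Var(Y)
Var(V) = 1
Var(P) = 4
Var(Y) = (-2)²*1 + 2²*4
= 4*1 + 4*4 = 20

20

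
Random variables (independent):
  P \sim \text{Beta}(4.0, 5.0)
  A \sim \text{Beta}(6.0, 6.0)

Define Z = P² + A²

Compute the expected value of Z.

E[Z] = E[P²] + E[A²]
E[P²] = Var(P) + E[P]² = 0.024691358 + 0.19753086 = 0.22222222
E[A²] = Var(A) + E[A]² = 0.019230769 + 0.25 = 0.26923077
E[Z] = 0.22222222 + 0.26923077 = 0.49145299

0.49145299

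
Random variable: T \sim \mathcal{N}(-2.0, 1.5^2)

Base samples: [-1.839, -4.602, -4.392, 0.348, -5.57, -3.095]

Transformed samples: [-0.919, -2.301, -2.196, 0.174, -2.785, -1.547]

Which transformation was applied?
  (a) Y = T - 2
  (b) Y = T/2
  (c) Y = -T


Checking option (b) Y = T/2:
  T = -1.839 -> Y = -0.919 ✓
  T = -4.602 -> Y = -2.301 ✓
  T = -4.392 -> Y = -2.196 ✓
All samples match this transformation.

(b) T/2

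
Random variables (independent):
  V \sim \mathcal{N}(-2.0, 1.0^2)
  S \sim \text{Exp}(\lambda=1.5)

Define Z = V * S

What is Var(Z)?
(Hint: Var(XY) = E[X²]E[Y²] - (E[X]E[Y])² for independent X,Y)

Var(XY) = E[X²]E[Y²] - (E[X]E[Y])²
E[V] = -2, Var(V) = 1
E[S] = 0.66666667, Var(S) = 0.44444444
E[V²] = 1 + (-2)² = 5
E[S²] = 0.44444444 + 0.66666667² = 0.88888889
Var(Z) = 5*0.88888889 - (-2*0.66666667)²
= 4.4444444 - 1.7777778 = 2.6666667

2.6666667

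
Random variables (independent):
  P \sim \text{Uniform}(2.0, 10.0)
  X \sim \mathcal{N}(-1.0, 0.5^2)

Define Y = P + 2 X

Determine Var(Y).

For independent RVs: Var(aX + bY) = a²Var(X) + b²Var(Y)
Var(P) = 5.3333333
Var(X) = 0.25
Var(Y) = 1²*5.3333333 + 2²*0.25
= 1*5.3333333 + 4*0.25 = 6.3333333

6.3333333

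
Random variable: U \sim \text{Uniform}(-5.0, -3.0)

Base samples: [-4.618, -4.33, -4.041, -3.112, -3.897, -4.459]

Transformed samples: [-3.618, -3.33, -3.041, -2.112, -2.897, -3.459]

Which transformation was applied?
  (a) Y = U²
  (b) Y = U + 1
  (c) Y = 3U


Checking option (b) Y = U + 1:
  U = -4.618 -> Y = -3.618 ✓
  U = -4.33 -> Y = -3.33 ✓
  U = -4.041 -> Y = -3.041 ✓
All samples match this transformation.

(b) U + 1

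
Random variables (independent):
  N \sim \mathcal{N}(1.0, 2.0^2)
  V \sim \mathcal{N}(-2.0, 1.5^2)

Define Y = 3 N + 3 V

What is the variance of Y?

For independent RVs: Var(aX + bY) = a²Var(X) + b²Var(Y)
Var(N) = 4
Var(V) = 2.25
Var(Y) = 3²*4 + 3²*2.25
= 9*4 + 9*2.25 = 56.25

56.25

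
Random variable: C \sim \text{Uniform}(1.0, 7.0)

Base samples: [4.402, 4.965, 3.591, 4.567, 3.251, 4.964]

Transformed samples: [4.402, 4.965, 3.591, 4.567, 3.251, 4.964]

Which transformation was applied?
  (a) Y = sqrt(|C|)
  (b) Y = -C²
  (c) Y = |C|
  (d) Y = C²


Checking option (c) Y = |C|:
  C = 4.402 -> Y = 4.402 ✓
  C = 4.965 -> Y = 4.965 ✓
  C = 3.591 -> Y = 3.591 ✓
All samples match this transformation.

(c) |C|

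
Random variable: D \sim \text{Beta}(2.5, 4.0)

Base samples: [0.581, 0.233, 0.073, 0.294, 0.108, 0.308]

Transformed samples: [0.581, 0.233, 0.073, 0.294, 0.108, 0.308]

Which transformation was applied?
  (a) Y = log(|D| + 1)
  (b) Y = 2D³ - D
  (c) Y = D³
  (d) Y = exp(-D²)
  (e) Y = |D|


Checking option (e) Y = |D|:
  D = 0.581 -> Y = 0.581 ✓
  D = 0.233 -> Y = 0.233 ✓
  D = 0.073 -> Y = 0.073 ✓
All samples match this transformation.

(e) |D|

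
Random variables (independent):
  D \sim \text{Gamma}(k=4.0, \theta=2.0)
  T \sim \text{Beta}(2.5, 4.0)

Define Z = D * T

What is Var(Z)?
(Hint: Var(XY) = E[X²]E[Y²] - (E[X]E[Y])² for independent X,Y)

Var(XY) = E[X²]E[Y²] - (E[X]E[Y])²
E[D] = 8, Var(D) = 16
E[T] = 0.38461538, Var(T) = 0.031558185
E[D²] = 16 + 8² = 80
E[T²] = 0.031558185 + 0.38461538² = 0.17948718
Var(Z) = 80*0.17948718 - (8*0.38461538)²
= 14.358974 - 9.4674556 = 4.8915187

4.8915187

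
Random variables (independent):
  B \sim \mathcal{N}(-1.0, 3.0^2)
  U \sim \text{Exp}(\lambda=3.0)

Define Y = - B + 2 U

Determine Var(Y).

For independent RVs: Var(aX + bY) = a²Var(X) + b²Var(Y)
Var(B) = 9
Var(U) = 0.11111111
Var(Y) = (-1)²*9 + 2²*0.11111111
= 1*9 + 4*0.11111111 = 9.4444444

9.4444444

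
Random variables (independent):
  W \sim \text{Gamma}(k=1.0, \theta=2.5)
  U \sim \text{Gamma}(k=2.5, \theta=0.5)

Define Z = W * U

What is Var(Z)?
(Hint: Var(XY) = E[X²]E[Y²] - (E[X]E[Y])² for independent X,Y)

Var(XY) = E[X²]E[Y²] - (E[X]E[Y])²
E[W] = 2.5, Var(W) = 6.25
E[U] = 1.25, Var(U) = 0.625
E[W²] = 6.25 + 2.5² = 12.5
E[U²] = 0.625 + 1.25² = 2.1875
Var(Z) = 12.5*2.1875 - (2.5*1.25)²
= 27.34375 - 9.765625 = 17.578125

17.578125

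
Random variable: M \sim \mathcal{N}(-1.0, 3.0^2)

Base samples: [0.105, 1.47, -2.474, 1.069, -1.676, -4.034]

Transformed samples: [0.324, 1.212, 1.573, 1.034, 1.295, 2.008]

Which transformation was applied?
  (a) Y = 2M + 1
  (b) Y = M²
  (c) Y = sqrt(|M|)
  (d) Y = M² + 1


Checking option (c) Y = sqrt(|M|):
  M = 0.105 -> Y = 0.324 ✓
  M = 1.47 -> Y = 1.212 ✓
  M = -2.474 -> Y = 1.573 ✓
All samples match this transformation.

(c) sqrt(|M|)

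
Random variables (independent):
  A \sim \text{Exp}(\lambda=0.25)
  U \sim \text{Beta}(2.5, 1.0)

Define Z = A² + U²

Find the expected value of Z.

E[Z] = E[A²] + E[U²]
E[A²] = Var(A) + E[A]² = 16 + 16 = 32
E[U²] = Var(U) + E[U]² = 0.045351474 + 0.51020408 = 0.55555556
E[Z] = 32 + 0.55555556 = 32.555556

32.555556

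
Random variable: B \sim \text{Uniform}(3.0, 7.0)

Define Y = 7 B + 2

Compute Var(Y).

For Y = aB + b: Var(Y) = a² * Var(B)
Var(B) = (7 - 3)^2/12 = 1.3333333
Var(Y) = 7² * 1.3333333 = 49 * 1.3333333 = 65.333333

65.333333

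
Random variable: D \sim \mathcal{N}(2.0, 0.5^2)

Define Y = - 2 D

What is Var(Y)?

For Y = aD + b: Var(Y) = a² * Var(D)
Var(D) = 0.5^2 = 0.25
Var(Y) = (-2)² * 0.25 = 4 * 0.25 = 1

1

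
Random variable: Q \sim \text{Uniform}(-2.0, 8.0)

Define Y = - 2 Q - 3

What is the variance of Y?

For Y = aQ + b: Var(Y) = a² * Var(Q)
Var(Q) = (8 + 2)^2/12 = 8.3333333
Var(Y) = (-2)² * 8.3333333 = 4 * 8.3333333 = 33.333333

33.333333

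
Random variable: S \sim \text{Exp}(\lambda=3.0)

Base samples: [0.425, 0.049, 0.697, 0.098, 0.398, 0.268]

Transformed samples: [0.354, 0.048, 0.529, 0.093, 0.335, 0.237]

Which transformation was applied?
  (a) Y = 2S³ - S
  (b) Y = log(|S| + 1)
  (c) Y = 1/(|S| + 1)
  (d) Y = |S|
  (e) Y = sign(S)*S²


Checking option (b) Y = log(|S| + 1):
  S = 0.425 -> Y = 0.354 ✓
  S = 0.049 -> Y = 0.048 ✓
  S = 0.697 -> Y = 0.529 ✓
All samples match this transformation.

(b) log(|S| + 1)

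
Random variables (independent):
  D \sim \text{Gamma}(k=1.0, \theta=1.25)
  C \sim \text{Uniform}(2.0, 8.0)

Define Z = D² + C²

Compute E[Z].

E[Z] = E[D²] + E[C²]
E[D²] = Var(D) + E[D]² = 1.5625 + 1.5625 = 3.125
E[C²] = Var(C) + E[C]² = 3 + 25 = 28
E[Z] = 3.125 + 28 = 31.125

31.125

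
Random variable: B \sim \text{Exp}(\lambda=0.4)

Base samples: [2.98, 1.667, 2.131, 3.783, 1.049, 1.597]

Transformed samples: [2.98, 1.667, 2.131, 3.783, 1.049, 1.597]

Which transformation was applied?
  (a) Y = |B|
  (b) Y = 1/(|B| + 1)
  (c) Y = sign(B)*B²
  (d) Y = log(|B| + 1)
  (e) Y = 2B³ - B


Checking option (a) Y = |B|:
  B = 2.98 -> Y = 2.98 ✓
  B = 1.667 -> Y = 1.667 ✓
  B = 2.131 -> Y = 2.131 ✓
All samples match this transformation.

(a) |B|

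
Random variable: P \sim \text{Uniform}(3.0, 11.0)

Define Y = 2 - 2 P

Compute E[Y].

For Y = -2P + 2:
E[Y] = -2 * E[P] + 2
E[P] = (3 + 11)/2 = 7
E[Y] = -2 * 7 + 2 = -12

-12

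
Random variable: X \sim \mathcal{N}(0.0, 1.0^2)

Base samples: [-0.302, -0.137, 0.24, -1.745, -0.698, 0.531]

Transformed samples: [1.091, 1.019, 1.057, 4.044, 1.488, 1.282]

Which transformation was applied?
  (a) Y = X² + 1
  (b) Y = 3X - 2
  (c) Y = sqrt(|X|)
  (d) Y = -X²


Checking option (a) Y = X² + 1:
  X = -0.302 -> Y = 1.091 ✓
  X = -0.137 -> Y = 1.019 ✓
  X = 0.24 -> Y = 1.057 ✓
All samples match this transformation.

(a) X² + 1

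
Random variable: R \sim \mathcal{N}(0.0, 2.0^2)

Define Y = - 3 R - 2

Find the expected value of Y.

For Y = -3R - 2:
E[Y] = -3 * E[R] - 2
E[R] = 0.0 = 0
E[Y] = -3 * 0 - 2 = -2

-2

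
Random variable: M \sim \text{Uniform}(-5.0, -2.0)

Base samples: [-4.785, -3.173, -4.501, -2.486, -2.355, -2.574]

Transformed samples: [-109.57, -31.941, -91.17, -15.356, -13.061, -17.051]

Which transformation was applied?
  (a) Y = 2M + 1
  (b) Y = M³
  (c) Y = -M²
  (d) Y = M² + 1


Checking option (b) Y = M³:
  M = -4.785 -> Y = -109.57 ✓
  M = -3.173 -> Y = -31.941 ✓
  M = -4.501 -> Y = -91.17 ✓
All samples match this transformation.

(b) M³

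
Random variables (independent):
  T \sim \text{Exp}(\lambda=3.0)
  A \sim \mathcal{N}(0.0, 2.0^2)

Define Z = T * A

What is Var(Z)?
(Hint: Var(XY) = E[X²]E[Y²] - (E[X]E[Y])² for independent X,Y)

Var(XY) = E[X²]E[Y²] - (E[X]E[Y])²
E[T] = 0.33333333, Var(T) = 0.11111111
E[A] = 0, Var(A) = 4
E[T²] = 0.11111111 + 0.33333333² = 0.22222222
E[A²] = 4 + 0² = 4
Var(Z) = 0.22222222*4 - (0.33333333*0)²
= 0.88888889 - 0 = 0.88888889

0.88888889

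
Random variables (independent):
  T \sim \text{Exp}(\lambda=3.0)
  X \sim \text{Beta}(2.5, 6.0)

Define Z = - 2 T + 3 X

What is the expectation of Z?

E[Z] = -2*E[T] + 3*E[X]
E[T] = 0.33333333
E[X] = 0.29411765
E[Z] = -2*0.33333333 + 3*0.29411765 = 0.21568627

0.21568627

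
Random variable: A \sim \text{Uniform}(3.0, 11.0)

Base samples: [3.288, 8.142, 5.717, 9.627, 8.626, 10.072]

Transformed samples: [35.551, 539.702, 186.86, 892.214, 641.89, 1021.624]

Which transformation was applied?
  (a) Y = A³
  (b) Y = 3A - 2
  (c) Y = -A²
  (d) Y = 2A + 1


Checking option (a) Y = A³:
  A = 3.288 -> Y = 35.551 ✓
  A = 8.142 -> Y = 539.702 ✓
  A = 5.717 -> Y = 186.86 ✓
All samples match this transformation.

(a) A³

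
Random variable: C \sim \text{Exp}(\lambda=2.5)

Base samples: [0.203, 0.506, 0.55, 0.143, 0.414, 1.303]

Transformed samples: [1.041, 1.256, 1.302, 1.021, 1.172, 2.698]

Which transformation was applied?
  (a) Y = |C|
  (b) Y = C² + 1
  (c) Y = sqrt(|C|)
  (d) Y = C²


Checking option (b) Y = C² + 1:
  C = 0.203 -> Y = 1.041 ✓
  C = 0.506 -> Y = 1.256 ✓
  C = 0.55 -> Y = 1.302 ✓
All samples match this transformation.

(b) C² + 1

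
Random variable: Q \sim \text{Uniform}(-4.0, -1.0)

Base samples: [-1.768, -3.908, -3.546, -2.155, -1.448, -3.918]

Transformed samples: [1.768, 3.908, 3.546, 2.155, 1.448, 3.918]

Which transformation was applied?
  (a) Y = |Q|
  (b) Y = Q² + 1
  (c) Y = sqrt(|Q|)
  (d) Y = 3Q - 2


Checking option (a) Y = |Q|:
  Q = -1.768 -> Y = 1.768 ✓
  Q = -3.908 -> Y = 3.908 ✓
  Q = -3.546 -> Y = 3.546 ✓
All samples match this transformation.

(a) |Q|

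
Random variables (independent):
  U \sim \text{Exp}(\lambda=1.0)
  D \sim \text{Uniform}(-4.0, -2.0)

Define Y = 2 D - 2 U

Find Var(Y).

For independent RVs: Var(aX + bY) = a²Var(X) + b²Var(Y)
Var(U) = 1
Var(D) = 0.33333333
Var(Y) = (-2)²*1 + 2²*0.33333333
= 4*1 + 4*0.33333333 = 5.3333333

5.3333333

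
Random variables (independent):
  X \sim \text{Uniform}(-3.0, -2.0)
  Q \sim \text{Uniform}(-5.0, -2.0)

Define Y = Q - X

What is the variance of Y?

For independent RVs: Var(aX + bY) = a²Var(X) + b²Var(Y)
Var(X) = 0.083333333
Var(Q) = 0.75
Var(Y) = (-1)²*0.083333333 + 1²*0.75
= 1*0.083333333 + 1*0.75 = 0.83333333

0.83333333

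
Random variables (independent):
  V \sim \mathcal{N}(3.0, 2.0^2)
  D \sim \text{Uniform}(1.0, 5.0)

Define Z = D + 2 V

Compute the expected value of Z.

E[Z] = 2*E[V] + 1*E[D]
E[V] = 3
E[D] = 3
E[Z] = 2*3 + 1*3 = 9

9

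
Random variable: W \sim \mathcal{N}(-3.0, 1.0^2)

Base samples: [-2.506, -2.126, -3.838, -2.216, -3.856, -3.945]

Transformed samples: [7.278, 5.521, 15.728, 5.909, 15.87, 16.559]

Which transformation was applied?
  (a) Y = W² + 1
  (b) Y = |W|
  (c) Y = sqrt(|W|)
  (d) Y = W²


Checking option (a) Y = W² + 1:
  W = -2.506 -> Y = 7.278 ✓
  W = -2.126 -> Y = 5.521 ✓
  W = -3.838 -> Y = 15.728 ✓
All samples match this transformation.

(a) W² + 1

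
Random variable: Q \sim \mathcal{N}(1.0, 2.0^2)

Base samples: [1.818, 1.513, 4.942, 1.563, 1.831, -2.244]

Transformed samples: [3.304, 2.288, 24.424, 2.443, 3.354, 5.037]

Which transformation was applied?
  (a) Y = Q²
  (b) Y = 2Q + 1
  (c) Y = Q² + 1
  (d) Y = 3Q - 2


Checking option (a) Y = Q²:
  Q = 1.818 -> Y = 3.304 ✓
  Q = 1.513 -> Y = 2.288 ✓
  Q = 4.942 -> Y = 24.424 ✓
All samples match this transformation.

(a) Q²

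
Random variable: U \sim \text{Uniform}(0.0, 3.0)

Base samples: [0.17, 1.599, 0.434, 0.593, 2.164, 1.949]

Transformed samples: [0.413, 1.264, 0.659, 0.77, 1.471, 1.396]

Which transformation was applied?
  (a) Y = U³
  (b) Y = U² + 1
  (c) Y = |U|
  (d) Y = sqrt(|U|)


Checking option (d) Y = sqrt(|U|):
  U = 0.17 -> Y = 0.413 ✓
  U = 1.599 -> Y = 1.264 ✓
  U = 0.434 -> Y = 0.659 ✓
All samples match this transformation.

(d) sqrt(|U|)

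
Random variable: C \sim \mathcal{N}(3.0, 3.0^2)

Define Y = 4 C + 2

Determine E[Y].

For Y = 4C + 2:
E[Y] = 4 * E[C] + 2
E[C] = 3.0 = 3
E[Y] = 4 * 3 + 2 = 14

14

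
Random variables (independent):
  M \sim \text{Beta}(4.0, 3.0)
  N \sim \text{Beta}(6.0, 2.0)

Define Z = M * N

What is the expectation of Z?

For independent RVs: E[XY] = E[X]*E[Y]
E[M] = 0.57142857
E[N] = 0.75
E[Z] = 0.57142857 * 0.75 = 0.42857143

0.42857143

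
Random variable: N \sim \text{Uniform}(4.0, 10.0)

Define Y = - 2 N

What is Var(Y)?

For Y = aN + b: Var(Y) = a² * Var(N)
Var(N) = (10 - 4)^2/12 = 3
Var(Y) = (-2)² * 3 = 4 * 3 = 12

12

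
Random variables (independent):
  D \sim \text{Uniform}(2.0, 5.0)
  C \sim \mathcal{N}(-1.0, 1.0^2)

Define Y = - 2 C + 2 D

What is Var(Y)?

For independent RVs: Var(aX + bY) = a²Var(X) + b²Var(Y)
Var(D) = 0.75
Var(C) = 1
Var(Y) = 2²*0.75 + (-2)²*1
= 4*0.75 + 4*1 = 7

7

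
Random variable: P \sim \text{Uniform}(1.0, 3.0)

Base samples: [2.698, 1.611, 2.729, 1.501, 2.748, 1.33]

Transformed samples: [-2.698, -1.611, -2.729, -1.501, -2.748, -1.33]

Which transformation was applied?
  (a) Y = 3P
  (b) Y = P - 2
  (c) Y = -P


Checking option (c) Y = -P:
  P = 2.698 -> Y = -2.698 ✓
  P = 1.611 -> Y = -1.611 ✓
  P = 2.729 -> Y = -2.729 ✓
All samples match this transformation.

(c) -P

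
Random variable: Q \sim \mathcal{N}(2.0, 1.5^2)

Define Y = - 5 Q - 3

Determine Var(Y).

For Y = aQ + b: Var(Y) = a² * Var(Q)
Var(Q) = 1.5^2 = 2.25
Var(Y) = (-5)² * 2.25 = 25 * 2.25 = 56.25

56.25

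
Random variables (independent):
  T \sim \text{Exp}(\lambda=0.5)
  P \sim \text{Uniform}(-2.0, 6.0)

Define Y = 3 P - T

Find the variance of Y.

For independent RVs: Var(aX + bY) = a²Var(X) + b²Var(Y)
Var(T) = 4
Var(P) = 5.3333333
Var(Y) = (-1)²*4 + 3²*5.3333333
= 1*4 + 9*5.3333333 = 52

52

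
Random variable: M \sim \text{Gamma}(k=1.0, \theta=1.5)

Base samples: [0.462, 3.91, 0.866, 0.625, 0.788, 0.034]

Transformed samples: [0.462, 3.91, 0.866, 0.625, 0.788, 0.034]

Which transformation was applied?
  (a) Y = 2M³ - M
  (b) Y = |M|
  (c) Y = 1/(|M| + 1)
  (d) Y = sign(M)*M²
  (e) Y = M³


Checking option (b) Y = |M|:
  M = 0.462 -> Y = 0.462 ✓
  M = 3.91 -> Y = 3.91 ✓
  M = 0.866 -> Y = 0.866 ✓
All samples match this transformation.

(b) |M|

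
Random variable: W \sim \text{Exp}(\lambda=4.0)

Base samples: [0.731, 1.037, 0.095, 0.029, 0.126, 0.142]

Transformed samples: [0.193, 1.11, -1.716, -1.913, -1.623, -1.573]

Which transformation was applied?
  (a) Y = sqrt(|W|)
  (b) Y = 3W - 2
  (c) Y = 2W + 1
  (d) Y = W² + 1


Checking option (b) Y = 3W - 2:
  W = 0.731 -> Y = 0.193 ✓
  W = 1.037 -> Y = 1.11 ✓
  W = 0.095 -> Y = -1.716 ✓
All samples match this transformation.

(b) 3W - 2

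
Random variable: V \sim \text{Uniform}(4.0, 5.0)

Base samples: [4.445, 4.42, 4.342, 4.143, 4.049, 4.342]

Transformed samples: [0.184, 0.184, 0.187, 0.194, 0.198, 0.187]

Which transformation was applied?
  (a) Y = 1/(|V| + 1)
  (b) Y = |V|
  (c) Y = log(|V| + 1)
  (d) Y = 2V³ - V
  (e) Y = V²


Checking option (a) Y = 1/(|V| + 1):
  V = 4.445 -> Y = 0.184 ✓
  V = 4.42 -> Y = 0.184 ✓
  V = 4.342 -> Y = 0.187 ✓
All samples match this transformation.

(a) 1/(|V| + 1)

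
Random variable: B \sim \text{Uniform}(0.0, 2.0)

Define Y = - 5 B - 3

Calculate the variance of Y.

For Y = aB + b: Var(Y) = a² * Var(B)
Var(B) = (2 - 0)^2/12 = 0.33333333
Var(Y) = (-5)² * 0.33333333 = 25 * 0.33333333 = 8.3333333

8.3333333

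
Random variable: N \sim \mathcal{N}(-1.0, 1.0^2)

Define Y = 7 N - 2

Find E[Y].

For Y = 7N - 2:
E[Y] = 7 * E[N] - 2
E[N] = -1.0 = -1
E[Y] = 7 * (-1) - 2 = -9

-9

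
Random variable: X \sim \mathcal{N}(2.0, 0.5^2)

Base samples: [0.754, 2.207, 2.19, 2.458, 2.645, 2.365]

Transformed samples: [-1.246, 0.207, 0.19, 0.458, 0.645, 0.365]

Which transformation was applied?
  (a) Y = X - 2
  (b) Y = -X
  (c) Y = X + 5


Checking option (a) Y = X - 2:
  X = 0.754 -> Y = -1.246 ✓
  X = 2.207 -> Y = 0.207 ✓
  X = 2.19 -> Y = 0.19 ✓
All samples match this transformation.

(a) X - 2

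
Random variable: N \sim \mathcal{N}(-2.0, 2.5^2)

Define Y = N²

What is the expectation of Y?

Using E[X²] = Var(X) + (E[X])²:
E[N] = -2
Var(N) = 2.5^2 = 6.25
E[N²] = 6.25 + (-2)² = 6.25 + 4 = 10.25

10.25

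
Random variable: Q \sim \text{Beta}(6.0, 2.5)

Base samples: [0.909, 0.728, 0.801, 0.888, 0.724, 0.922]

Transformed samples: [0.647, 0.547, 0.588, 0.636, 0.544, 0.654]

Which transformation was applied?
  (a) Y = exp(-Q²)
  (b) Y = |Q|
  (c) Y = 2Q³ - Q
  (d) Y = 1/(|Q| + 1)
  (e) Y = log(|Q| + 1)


Checking option (e) Y = log(|Q| + 1):
  Q = 0.909 -> Y = 0.647 ✓
  Q = 0.728 -> Y = 0.547 ✓
  Q = 0.801 -> Y = 0.588 ✓
All samples match this transformation.

(e) log(|Q| + 1)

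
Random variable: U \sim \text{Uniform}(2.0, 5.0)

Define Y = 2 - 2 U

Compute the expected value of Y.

For Y = -2U + 2:
E[Y] = -2 * E[U] + 2
E[U] = (2 + 5)/2 = 3.5
E[Y] = -2 * 3.5 + 2 = -5

-5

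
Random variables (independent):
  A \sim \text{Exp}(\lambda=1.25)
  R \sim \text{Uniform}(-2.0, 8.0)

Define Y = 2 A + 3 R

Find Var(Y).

For independent RVs: Var(aX + bY) = a²Var(X) + b²Var(Y)
Var(A) = 0.64
Var(R) = 8.3333333
Var(Y) = 2²*0.64 + 3²*8.3333333
= 4*0.64 + 9*8.3333333 = 77.56

77.56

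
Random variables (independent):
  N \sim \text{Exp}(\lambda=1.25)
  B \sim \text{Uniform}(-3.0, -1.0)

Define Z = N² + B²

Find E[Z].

E[Z] = E[N²] + E[B²]
E[N²] = Var(N) + E[N]² = 0.64 + 0.64 = 1.28
E[B²] = Var(B) + E[B]² = 0.33333333 + 4 = 4.3333333
E[Z] = 1.28 + 4.3333333 = 5.6133333

5.6133333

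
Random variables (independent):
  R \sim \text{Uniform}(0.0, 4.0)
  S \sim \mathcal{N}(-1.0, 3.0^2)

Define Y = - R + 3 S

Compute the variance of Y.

For independent RVs: Var(aX + bY) = a²Var(X) + b²Var(Y)
Var(R) = 1.3333333
Var(S) = 9
Var(Y) = (-1)²*1.3333333 + 3²*9
= 1*1.3333333 + 9*9 = 82.333333

82.333333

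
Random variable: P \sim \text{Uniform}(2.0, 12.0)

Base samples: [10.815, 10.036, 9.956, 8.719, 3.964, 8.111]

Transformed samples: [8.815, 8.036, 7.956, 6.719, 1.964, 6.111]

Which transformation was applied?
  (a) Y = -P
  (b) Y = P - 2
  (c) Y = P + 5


Checking option (b) Y = P - 2:
  P = 10.815 -> Y = 8.815 ✓
  P = 10.036 -> Y = 8.036 ✓
  P = 9.956 -> Y = 7.956 ✓
All samples match this transformation.

(b) P - 2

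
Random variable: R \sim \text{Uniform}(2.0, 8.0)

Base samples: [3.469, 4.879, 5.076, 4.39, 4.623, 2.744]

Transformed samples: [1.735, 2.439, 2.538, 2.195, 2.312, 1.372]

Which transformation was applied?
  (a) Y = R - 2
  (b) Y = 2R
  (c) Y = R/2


Checking option (c) Y = R/2:
  R = 3.469 -> Y = 1.735 ✓
  R = 4.879 -> Y = 2.439 ✓
  R = 5.076 -> Y = 2.538 ✓
All samples match this transformation.

(c) R/2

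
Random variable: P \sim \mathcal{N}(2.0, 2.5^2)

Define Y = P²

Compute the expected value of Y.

E[P²] = Var(P) + (E[P])² = 6.25 + 4 = 10.25

10.25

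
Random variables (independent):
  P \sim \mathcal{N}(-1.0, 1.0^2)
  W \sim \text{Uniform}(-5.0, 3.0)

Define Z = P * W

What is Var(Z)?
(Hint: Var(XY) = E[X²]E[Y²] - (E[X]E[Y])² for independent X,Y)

Var(XY) = E[X²]E[Y²] - (E[X]E[Y])²
E[P] = -1, Var(P) = 1
E[W] = -1, Var(W) = 5.3333333
E[P²] = 1 + (-1)² = 2
E[W²] = 5.3333333 + (-1)² = 6.3333333
Var(Z) = 2*6.3333333 - (-1*(-1))²
= 12.666667 - 1 = 11.666667

11.666667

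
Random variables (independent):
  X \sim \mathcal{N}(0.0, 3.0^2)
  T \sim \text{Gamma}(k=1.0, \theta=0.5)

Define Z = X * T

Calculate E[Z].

For independent RVs: E[XY] = E[X]*E[Y]
E[X] = 0
E[T] = 0.5
E[Z] = 0 * 0.5 = 0

0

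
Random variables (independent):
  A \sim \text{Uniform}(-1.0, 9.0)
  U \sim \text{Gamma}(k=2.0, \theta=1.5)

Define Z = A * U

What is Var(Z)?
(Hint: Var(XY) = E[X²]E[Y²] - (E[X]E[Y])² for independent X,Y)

Var(XY) = E[X²]E[Y²] - (E[X]E[Y])²
E[A] = 4, Var(A) = 8.3333333
E[U] = 3, Var(U) = 4.5
E[A²] = 8.3333333 + 4² = 24.333333
E[U²] = 4.5 + 3² = 13.5
Var(Z) = 24.333333*13.5 - (4*3)²
= 328.5 - 144 = 184.5

184.5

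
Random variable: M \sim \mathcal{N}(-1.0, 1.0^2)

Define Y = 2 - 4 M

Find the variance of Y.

For Y = aM + b: Var(Y) = a² * Var(M)
Var(M) = 1.0^2 = 1
Var(Y) = (-4)² * 1 = 16 * 1 = 16

16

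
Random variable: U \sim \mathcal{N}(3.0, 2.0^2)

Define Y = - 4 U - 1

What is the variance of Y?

For Y = aU + b: Var(Y) = a² * Var(U)
Var(U) = 2.0^2 = 4
Var(Y) = (-4)² * 4 = 16 * 4 = 64

64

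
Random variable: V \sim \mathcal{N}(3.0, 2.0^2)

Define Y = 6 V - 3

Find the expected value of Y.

For Y = 6V - 3:
E[Y] = 6 * E[V] - 3
E[V] = 3.0 = 3
E[Y] = 6 * 3 - 3 = 15

15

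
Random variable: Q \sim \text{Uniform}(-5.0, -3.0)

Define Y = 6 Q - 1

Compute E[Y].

For Y = 6Q - 1:
E[Y] = 6 * E[Q] - 1
E[Q] = (-5 - 3)/2 = -4
E[Y] = 6 * (-4) - 1 = -25

-25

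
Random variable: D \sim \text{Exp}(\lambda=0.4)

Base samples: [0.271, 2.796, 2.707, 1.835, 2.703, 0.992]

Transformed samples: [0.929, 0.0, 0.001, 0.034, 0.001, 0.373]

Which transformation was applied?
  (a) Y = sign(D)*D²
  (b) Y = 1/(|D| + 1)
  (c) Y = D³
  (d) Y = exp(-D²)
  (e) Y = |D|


Checking option (d) Y = exp(-D²):
  D = 0.271 -> Y = 0.929 ✓
  D = 2.796 -> Y = 0.0 ✓
  D = 2.707 -> Y = 0.001 ✓
All samples match this transformation.

(d) exp(-D²)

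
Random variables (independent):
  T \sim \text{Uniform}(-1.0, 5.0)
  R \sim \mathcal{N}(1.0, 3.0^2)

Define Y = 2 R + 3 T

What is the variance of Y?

For independent RVs: Var(aX + bY) = a²Var(X) + b²Var(Y)
Var(T) = 3
Var(R) = 9
Var(Y) = 3²*3 + 2²*9
= 9*3 + 4*9 = 63

63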